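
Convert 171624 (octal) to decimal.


Positional values:
Position 0: 4 × 8^0 = 4
Position 1: 2 × 8^1 = 16
Position 2: 6 × 8^2 = 384
Position 3: 1 × 8^3 = 512
Position 4: 7 × 8^4 = 28672
Position 5: 1 × 8^5 = 32768
Sum = 4 + 16 + 384 + 512 + 28672 + 32768
= 62356


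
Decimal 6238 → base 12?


Divide by 12 repeatedly:
6238 ÷ 12 = 519 remainder 10
519 ÷ 12 = 43 remainder 3
43 ÷ 12 = 3 remainder 7
3 ÷ 12 = 0 remainder 3
Reading remainders bottom-up:
= 373A


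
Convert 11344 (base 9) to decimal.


Positional values (base 9):
  4 × 9^0 = 4 × 1 = 4
  4 × 9^1 = 4 × 9 = 36
  3 × 9^2 = 3 × 81 = 243
  1 × 9^3 = 1 × 729 = 729
  1 × 9^4 = 1 × 6561 = 6561
Sum = 4 + 36 + 243 + 729 + 6561
= 7573


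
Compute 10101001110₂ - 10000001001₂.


Align and subtract column by column (LSB to MSB, borrowing when needed):
  10101001110
- 10000001001
  -----------
  col 0: (0 - 0 borrow-in) - 1 → borrow from next column: (0+2) - 1 = 1, borrow out 1
  col 1: (1 - 1 borrow-in) - 0 → 0 - 0 = 0, borrow out 0
  col 2: (1 - 0 borrow-in) - 0 → 1 - 0 = 1, borrow out 0
  col 3: (1 - 0 borrow-in) - 1 → 1 - 1 = 0, borrow out 0
  col 4: (0 - 0 borrow-in) - 0 → 0 - 0 = 0, borrow out 0
  col 5: (0 - 0 borrow-in) - 0 → 0 - 0 = 0, borrow out 0
  col 6: (1 - 0 borrow-in) - 0 → 1 - 0 = 1, borrow out 0
  col 7: (0 - 0 borrow-in) - 0 → 0 - 0 = 0, borrow out 0
  col 8: (1 - 0 borrow-in) - 0 → 1 - 0 = 1, borrow out 0
  col 9: (0 - 0 borrow-in) - 0 → 0 - 0 = 0, borrow out 0
  col 10: (1 - 0 borrow-in) - 1 → 1 - 1 = 0, borrow out 0
Reading bits MSB→LSB: 00101000101
Strip leading zeros: 101000101
= 101000101


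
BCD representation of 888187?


Each digit → 4-bit binary:
  8 → 1000
  8 → 1000
  8 → 1000
  1 → 0001
  8 → 1000
  7 → 0111
= 1000 1000 1000 0001 1000 0111


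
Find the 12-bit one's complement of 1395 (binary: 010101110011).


Original: 010101110011
Invert all bits:
  bit 0: 0 → 1
  bit 1: 1 → 0
  bit 2: 0 → 1
  bit 3: 1 → 0
  bit 4: 0 → 1
  bit 5: 1 → 0
  bit 6: 1 → 0
  bit 7: 1 → 0
  bit 8: 0 → 1
  bit 9: 0 → 1
  bit 10: 1 → 0
  bit 11: 1 → 0
= 101010001100


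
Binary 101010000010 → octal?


Group into 3-bit groups: 101010000010
  101 = 5
  010 = 2
  000 = 0
  010 = 2
= 0o5202


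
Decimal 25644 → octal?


Divide by 8 repeatedly:
25644 ÷ 8 = 3205 remainder 4
3205 ÷ 8 = 400 remainder 5
400 ÷ 8 = 50 remainder 0
50 ÷ 8 = 6 remainder 2
6 ÷ 8 = 0 remainder 6
Reading remainders bottom-up:
= 0o62054


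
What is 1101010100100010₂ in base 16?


Group into 4-bit nibbles: 1101010100100010
  1101 = D
  0101 = 5
  0010 = 2
  0010 = 2
= 0xD522


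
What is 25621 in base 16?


Divide by 16 repeatedly:
25621 ÷ 16 = 1601 remainder 5 (5)
1601 ÷ 16 = 100 remainder 1 (1)
100 ÷ 16 = 6 remainder 4 (4)
6 ÷ 16 = 0 remainder 6 (6)
Reading remainders bottom-up:
= 0x6415


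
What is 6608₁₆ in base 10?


Positional values:
Position 0: 8 × 16^0 = 8 × 1 = 8
Position 1: 0 × 16^1 = 0 × 16 = 0
Position 2: 6 × 16^2 = 6 × 256 = 1536
Position 3: 6 × 16^3 = 6 × 4096 = 24576
Sum = 8 + 0 + 1536 + 24576
= 26120


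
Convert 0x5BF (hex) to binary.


Each hex digit → 4 binary bits:
  5 = 0101
  B = 1011
  F = 1111
Concatenate: 0101 1011 1111
= 010110111111


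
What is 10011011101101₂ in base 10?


Positional values:
Bit 0: 1 × 2^0 = 1
Bit 2: 1 × 2^2 = 4
Bit 3: 1 × 2^3 = 8
Bit 5: 1 × 2^5 = 32
Bit 6: 1 × 2^6 = 64
Bit 7: 1 × 2^7 = 128
Bit 9: 1 × 2^9 = 512
Bit 10: 1 × 2^10 = 1024
Bit 13: 1 × 2^13 = 8192
Sum = 1 + 4 + 8 + 32 + 64 + 128 + 512 + 1024 + 8192
= 9965


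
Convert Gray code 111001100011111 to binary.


Gray code: 111001100011111
MSB stays the same: 1
Each subsequent bit = prev_binary XOR current_gray:
  B[1] = 1 XOR 1 = 0
  B[2] = 0 XOR 1 = 1
  B[3] = 1 XOR 0 = 1
  B[4] = 1 XOR 0 = 1
  B[5] = 1 XOR 1 = 0
  B[6] = 0 XOR 1 = 1
  B[7] = 1 XOR 0 = 1
  B[8] = 1 XOR 0 = 1
  B[9] = 1 XOR 0 = 1
  B[10] = 1 XOR 1 = 0
  B[11] = 0 XOR 1 = 1
  B[12] = 1 XOR 1 = 0
  B[13] = 0 XOR 1 = 1
  B[14] = 1 XOR 1 = 0
= 101110111101010 (24042 decimal)


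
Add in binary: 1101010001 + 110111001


Align and add column by column (LSB to MSB, carry propagating):
  01101010001
+ 00110111001
  -----------
  col 0: 1 + 1 + 0 (carry in) = 2 → bit 0, carry out 1
  col 1: 0 + 0 + 1 (carry in) = 1 → bit 1, carry out 0
  col 2: 0 + 0 + 0 (carry in) = 0 → bit 0, carry out 0
  col 3: 0 + 1 + 0 (carry in) = 1 → bit 1, carry out 0
  col 4: 1 + 1 + 0 (carry in) = 2 → bit 0, carry out 1
  col 5: 0 + 1 + 1 (carry in) = 2 → bit 0, carry out 1
  col 6: 1 + 0 + 1 (carry in) = 2 → bit 0, carry out 1
  col 7: 0 + 1 + 1 (carry in) = 2 → bit 0, carry out 1
  col 8: 1 + 1 + 1 (carry in) = 3 → bit 1, carry out 1
  col 9: 1 + 0 + 1 (carry in) = 2 → bit 0, carry out 1
  col 10: 0 + 0 + 1 (carry in) = 1 → bit 1, carry out 0
Reading bits MSB→LSB: 10100001010
Strip leading zeros: 10100001010
= 10100001010


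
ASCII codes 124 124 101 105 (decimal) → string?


Codes (decimal): 124 124 101 105
Per-code ASCII lookup:
  124  (special character) → '|'
  124  (special character) → '|'
  101  (range 97-122: lowercase, 101 - 97 = 4) → 'e'
  105  (range 97-122: lowercase, 105 - 97 = 8) → 'i'
= '||ei'


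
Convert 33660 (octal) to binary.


Each octal digit → 3 binary bits:
  3 = 011
  3 = 011
  6 = 110
  6 = 110
  0 = 000
Concatenate: 011 011 110 110 000
= 011011110110000


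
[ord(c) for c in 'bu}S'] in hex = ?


String: 'bu}S'  (4 characters)
Per-character ASCII lookup:
  'b': lowercase starts at 97: 'b' = 97 + 1 = 98 → 0x62
  'u': lowercase starts at 97: 'u' = 97 + 20 = 117 → 0x75
  '}': special character: '}' = 125 → 0x7D
  'S': uppercase starts at 65: 'S' = 65 + 18 = 83 → 0x53
= 0x62 0x75 0x7D 0x53


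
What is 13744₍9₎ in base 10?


Positional values (base 9):
  4 × 9^0 = 4 × 1 = 4
  4 × 9^1 = 4 × 9 = 36
  7 × 9^2 = 7 × 81 = 567
  3 × 9^3 = 3 × 729 = 2187
  1 × 9^4 = 1 × 6561 = 6561
Sum = 4 + 36 + 567 + 2187 + 6561
= 9355


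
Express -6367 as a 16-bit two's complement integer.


Original: 0001100011011111
Step 1 - Invert all bits: 1110011100100000
Step 2 - Add 1: 1110011100100000 + 1
= 1110011100100001 (represents -6367)


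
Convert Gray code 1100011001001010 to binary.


Gray code: 1100011001001010
MSB stays the same: 1
Each subsequent bit = prev_binary XOR current_gray:
  B[1] = 1 XOR 1 = 0
  B[2] = 0 XOR 0 = 0
  B[3] = 0 XOR 0 = 0
  B[4] = 0 XOR 0 = 0
  B[5] = 0 XOR 1 = 1
  B[6] = 1 XOR 1 = 0
  B[7] = 0 XOR 0 = 0
  B[8] = 0 XOR 0 = 0
  B[9] = 0 XOR 1 = 1
  B[10] = 1 XOR 0 = 1
  B[11] = 1 XOR 0 = 1
  B[12] = 1 XOR 1 = 0
  B[13] = 0 XOR 0 = 0
  B[14] = 0 XOR 1 = 1
  B[15] = 1 XOR 0 = 1
= 1000010001110011 (33907 decimal)


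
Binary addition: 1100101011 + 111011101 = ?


Align and add column by column (LSB to MSB, carry propagating):
  01100101011
+ 00111011101
  -----------
  col 0: 1 + 1 + 0 (carry in) = 2 → bit 0, carry out 1
  col 1: 1 + 0 + 1 (carry in) = 2 → bit 0, carry out 1
  col 2: 0 + 1 + 1 (carry in) = 2 → bit 0, carry out 1
  col 3: 1 + 1 + 1 (carry in) = 3 → bit 1, carry out 1
  col 4: 0 + 1 + 1 (carry in) = 2 → bit 0, carry out 1
  col 5: 1 + 0 + 1 (carry in) = 2 → bit 0, carry out 1
  col 6: 0 + 1 + 1 (carry in) = 2 → bit 0, carry out 1
  col 7: 0 + 1 + 1 (carry in) = 2 → bit 0, carry out 1
  col 8: 1 + 1 + 1 (carry in) = 3 → bit 1, carry out 1
  col 9: 1 + 0 + 1 (carry in) = 2 → bit 0, carry out 1
  col 10: 0 + 0 + 1 (carry in) = 1 → bit 1, carry out 0
Reading bits MSB→LSB: 10100001000
Strip leading zeros: 10100001000
= 10100001000


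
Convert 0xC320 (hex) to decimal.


Positional values:
Position 0: 0 × 16^0 = 0 × 1 = 0
Position 1: 2 × 16^1 = 2 × 16 = 32
Position 2: 3 × 16^2 = 3 × 256 = 768
Position 3: C × 16^3 = 12 × 4096 = 49152
Sum = 0 + 32 + 768 + 49152
= 49952


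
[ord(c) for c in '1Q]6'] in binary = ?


String: '1Q]6'  (4 characters)
Per-character ASCII lookup:
  '1': digits start at 48: '1' = 48 + 1 = 49 → 110001
  'Q': uppercase starts at 65: 'Q' = 65 + 16 = 81 → 1010001
  ']': special character: ']' = 93 → 1011101
  '6': digits start at 48: '6' = 48 + 6 = 54 → 110110
= 110001 1010001 1011101 110110


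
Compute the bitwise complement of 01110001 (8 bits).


Original: 01110001
Invert all bits:
  bit 0: 0 → 1
  bit 1: 1 → 0
  bit 2: 1 → 0
  bit 3: 1 → 0
  bit 4: 0 → 1
  bit 5: 0 → 1
  bit 6: 0 → 1
  bit 7: 1 → 0
= 10001110


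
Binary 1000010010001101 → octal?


Group into 3-bit groups: 001000010010001101
  001 = 1
  000 = 0
  010 = 2
  010 = 2
  001 = 1
  101 = 5
= 0o102215


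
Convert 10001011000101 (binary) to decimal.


Positional values:
Bit 0: 1 × 2^0 = 1
Bit 2: 1 × 2^2 = 4
Bit 6: 1 × 2^6 = 64
Bit 7: 1 × 2^7 = 128
Bit 9: 1 × 2^9 = 512
Bit 13: 1 × 2^13 = 8192
Sum = 1 + 4 + 64 + 128 + 512 + 8192
= 8901


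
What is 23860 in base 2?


Divide by 2 repeatedly:
23860 ÷ 2 = 11930 remainder 0
11930 ÷ 2 = 5965 remainder 0
5965 ÷ 2 = 2982 remainder 1
2982 ÷ 2 = 1491 remainder 0
1491 ÷ 2 = 745 remainder 1
745 ÷ 2 = 372 remainder 1
372 ÷ 2 = 186 remainder 0
186 ÷ 2 = 93 remainder 0
93 ÷ 2 = 46 remainder 1
46 ÷ 2 = 23 remainder 0
23 ÷ 2 = 11 remainder 1
11 ÷ 2 = 5 remainder 1
5 ÷ 2 = 2 remainder 1
2 ÷ 2 = 1 remainder 0
1 ÷ 2 = 0 remainder 1
Reading remainders bottom-up:
= 101110100110100


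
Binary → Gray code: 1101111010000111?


Binary: 1101111010000111
Gray code: G = B XOR (B >> 1)
B >> 1 = 0110111101000011
1101111010000111 XOR 0110111101000011:
  1 XOR 0 = 1
  1 XOR 1 = 0
  0 XOR 1 = 1
  1 XOR 0 = 1
  1 XOR 1 = 0
  1 XOR 1 = 0
  1 XOR 1 = 0
  0 XOR 1 = 1
  1 XOR 0 = 1
  0 XOR 1 = 1
  0 XOR 0 = 0
  0 XOR 0 = 0
  0 XOR 0 = 0
  1 XOR 0 = 1
  1 XOR 1 = 0
  1 XOR 1 = 0
= 1011000111000100


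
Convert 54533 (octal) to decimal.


Positional values:
Position 0: 3 × 8^0 = 3
Position 1: 3 × 8^1 = 24
Position 2: 5 × 8^2 = 320
Position 3: 4 × 8^3 = 2048
Position 4: 5 × 8^4 = 20480
Sum = 3 + 24 + 320 + 2048 + 20480
= 22875


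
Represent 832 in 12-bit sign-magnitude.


Sign bit: 0 (positive)
Magnitude: 832 = 01101000000
= 001101000000


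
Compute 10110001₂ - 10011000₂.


Align and subtract column by column (LSB to MSB, borrowing when needed):
  10110001
- 10011000
  --------
  col 0: (1 - 0 borrow-in) - 0 → 1 - 0 = 1, borrow out 0
  col 1: (0 - 0 borrow-in) - 0 → 0 - 0 = 0, borrow out 0
  col 2: (0 - 0 borrow-in) - 0 → 0 - 0 = 0, borrow out 0
  col 3: (0 - 0 borrow-in) - 1 → borrow from next column: (0+2) - 1 = 1, borrow out 1
  col 4: (1 - 1 borrow-in) - 1 → borrow from next column: (0+2) - 1 = 1, borrow out 1
  col 5: (1 - 1 borrow-in) - 0 → 0 - 0 = 0, borrow out 0
  col 6: (0 - 0 borrow-in) - 0 → 0 - 0 = 0, borrow out 0
  col 7: (1 - 0 borrow-in) - 1 → 1 - 1 = 0, borrow out 0
Reading bits MSB→LSB: 00011001
Strip leading zeros: 11001
= 11001


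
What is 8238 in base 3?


Divide by 3 repeatedly:
8238 ÷ 3 = 2746 remainder 0
2746 ÷ 3 = 915 remainder 1
915 ÷ 3 = 305 remainder 0
305 ÷ 3 = 101 remainder 2
101 ÷ 3 = 33 remainder 2
33 ÷ 3 = 11 remainder 0
11 ÷ 3 = 3 remainder 2
3 ÷ 3 = 1 remainder 0
1 ÷ 3 = 0 remainder 1
Reading remainders bottom-up:
= 102022010


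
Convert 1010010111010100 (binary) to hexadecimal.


Group into 4-bit nibbles: 1010010111010100
  1010 = A
  0101 = 5
  1101 = D
  0100 = 4
= 0xA5D4


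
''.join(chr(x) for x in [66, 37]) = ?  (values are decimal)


Codes (decimal): 66 37
Per-code ASCII lookup:
  66  (range 65-90: uppercase, 66 - 65 = 1) → 'B'
  37  (special character) → '%'
= 'B%'


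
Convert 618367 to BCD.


Each digit → 4-bit binary:
  6 → 0110
  1 → 0001
  8 → 1000
  3 → 0011
  6 → 0110
  7 → 0111
= 0110 0001 1000 0011 0110 0111


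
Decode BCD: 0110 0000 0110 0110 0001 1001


Each 4-bit group → digit:
  0110 → 6
  0000 → 0
  0110 → 6
  0110 → 6
  0001 → 1
  1001 → 9
= 606619


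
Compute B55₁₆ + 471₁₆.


Align and add column by column (LSB to MSB, each column mod 16 with carry):
  0B55
+ 0471
  ----
  col 0: 5(5) + 1(1) + 0 (carry in) = 6 → 6(6), carry out 0
  col 1: 5(5) + 7(7) + 0 (carry in) = 12 → C(12), carry out 0
  col 2: B(11) + 4(4) + 0 (carry in) = 15 → F(15), carry out 0
  col 3: 0(0) + 0(0) + 0 (carry in) = 0 → 0(0), carry out 0
Reading digits MSB→LSB: 0FC6
Strip leading zeros: FC6
= 0xFC6


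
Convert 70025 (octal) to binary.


Each octal digit → 3 binary bits:
  7 = 111
  0 = 000
  0 = 000
  2 = 010
  5 = 101
Concatenate: 111 000 000 010 101
= 111000000010101


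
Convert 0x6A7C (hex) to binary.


Each hex digit → 4 binary bits:
  6 = 0110
  A = 1010
  7 = 0111
  C = 1100
Concatenate: 0110 1010 0111 1100
= 0110101001111100


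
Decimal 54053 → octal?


Divide by 8 repeatedly:
54053 ÷ 8 = 6756 remainder 5
6756 ÷ 8 = 844 remainder 4
844 ÷ 8 = 105 remainder 4
105 ÷ 8 = 13 remainder 1
13 ÷ 8 = 1 remainder 5
1 ÷ 8 = 0 remainder 1
Reading remainders bottom-up:
= 0o151445


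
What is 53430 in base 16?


Divide by 16 repeatedly:
53430 ÷ 16 = 3339 remainder 6 (6)
3339 ÷ 16 = 208 remainder 11 (B)
208 ÷ 16 = 13 remainder 0 (0)
13 ÷ 16 = 0 remainder 13 (D)
Reading remainders bottom-up:
= 0xD0B6


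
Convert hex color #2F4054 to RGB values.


Hex: #2F4054
R = 2F₁₆ = 47
G = 40₁₆ = 64
B = 54₁₆ = 84
= RGB(47, 64, 84)


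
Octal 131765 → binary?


Each octal digit → 3 binary bits:
  1 = 001
  3 = 011
  1 = 001
  7 = 111
  6 = 110
  5 = 101
Concatenate: 001 011 001 111 110 101
= 001011001111110101


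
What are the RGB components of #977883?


Hex: #977883
R = 97₁₆ = 151
G = 78₁₆ = 120
B = 83₁₆ = 131
= RGB(151, 120, 131)


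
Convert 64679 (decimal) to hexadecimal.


Divide by 16 repeatedly:
64679 ÷ 16 = 4042 remainder 7 (7)
4042 ÷ 16 = 252 remainder 10 (A)
252 ÷ 16 = 15 remainder 12 (C)
15 ÷ 16 = 0 remainder 15 (F)
Reading remainders bottom-up:
= 0xFCA7


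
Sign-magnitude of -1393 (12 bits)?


Sign bit: 1 (negative)
Magnitude: 1393 = 10101110001
= 110101110001


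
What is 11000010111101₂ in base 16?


Group into 4-bit nibbles: 0011000010111101
  0011 = 3
  0000 = 0
  1011 = B
  1101 = D
= 0x30BD


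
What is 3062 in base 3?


Divide by 3 repeatedly:
3062 ÷ 3 = 1020 remainder 2
1020 ÷ 3 = 340 remainder 0
340 ÷ 3 = 113 remainder 1
113 ÷ 3 = 37 remainder 2
37 ÷ 3 = 12 remainder 1
12 ÷ 3 = 4 remainder 0
4 ÷ 3 = 1 remainder 1
1 ÷ 3 = 0 remainder 1
Reading remainders bottom-up:
= 11012102


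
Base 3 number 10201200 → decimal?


Positional values (base 3):
  0 × 3^0 = 0 × 1 = 0
  0 × 3^1 = 0 × 3 = 0
  2 × 3^2 = 2 × 9 = 18
  1 × 3^3 = 1 × 27 = 27
  0 × 3^4 = 0 × 81 = 0
  2 × 3^5 = 2 × 243 = 486
  0 × 3^6 = 0 × 729 = 0
  1 × 3^7 = 1 × 2187 = 2187
Sum = 0 + 0 + 18 + 27 + 0 + 486 + 0 + 2187
= 2718


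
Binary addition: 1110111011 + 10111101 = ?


Align and add column by column (LSB to MSB, carry propagating):
  01110111011
+ 00010111101
  -----------
  col 0: 1 + 1 + 0 (carry in) = 2 → bit 0, carry out 1
  col 1: 1 + 0 + 1 (carry in) = 2 → bit 0, carry out 1
  col 2: 0 + 1 + 1 (carry in) = 2 → bit 0, carry out 1
  col 3: 1 + 1 + 1 (carry in) = 3 → bit 1, carry out 1
  col 4: 1 + 1 + 1 (carry in) = 3 → bit 1, carry out 1
  col 5: 1 + 1 + 1 (carry in) = 3 → bit 1, carry out 1
  col 6: 0 + 0 + 1 (carry in) = 1 → bit 1, carry out 0
  col 7: 1 + 1 + 0 (carry in) = 2 → bit 0, carry out 1
  col 8: 1 + 0 + 1 (carry in) = 2 → bit 0, carry out 1
  col 9: 1 + 0 + 1 (carry in) = 2 → bit 0, carry out 1
  col 10: 0 + 0 + 1 (carry in) = 1 → bit 1, carry out 0
Reading bits MSB→LSB: 10001111000
Strip leading zeros: 10001111000
= 10001111000


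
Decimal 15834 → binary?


Divide by 2 repeatedly:
15834 ÷ 2 = 7917 remainder 0
7917 ÷ 2 = 3958 remainder 1
3958 ÷ 2 = 1979 remainder 0
1979 ÷ 2 = 989 remainder 1
989 ÷ 2 = 494 remainder 1
494 ÷ 2 = 247 remainder 0
247 ÷ 2 = 123 remainder 1
123 ÷ 2 = 61 remainder 1
61 ÷ 2 = 30 remainder 1
30 ÷ 2 = 15 remainder 0
15 ÷ 2 = 7 remainder 1
7 ÷ 2 = 3 remainder 1
3 ÷ 2 = 1 remainder 1
1 ÷ 2 = 0 remainder 1
Reading remainders bottom-up:
= 11110111011010


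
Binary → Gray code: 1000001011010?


Binary: 1000001011010
Gray code: G = B XOR (B >> 1)
B >> 1 = 0100000101101
1000001011010 XOR 0100000101101:
  1 XOR 0 = 1
  0 XOR 1 = 1
  0 XOR 0 = 0
  0 XOR 0 = 0
  0 XOR 0 = 0
  0 XOR 0 = 0
  1 XOR 0 = 1
  0 XOR 1 = 1
  1 XOR 0 = 1
  1 XOR 1 = 0
  0 XOR 1 = 1
  1 XOR 0 = 1
  0 XOR 1 = 1
= 1100001110111


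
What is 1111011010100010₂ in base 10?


Positional values:
Bit 1: 1 × 2^1 = 2
Bit 5: 1 × 2^5 = 32
Bit 7: 1 × 2^7 = 128
Bit 9: 1 × 2^9 = 512
Bit 10: 1 × 2^10 = 1024
Bit 12: 1 × 2^12 = 4096
Bit 13: 1 × 2^13 = 8192
Bit 14: 1 × 2^14 = 16384
Bit 15: 1 × 2^15 = 32768
Sum = 2 + 32 + 128 + 512 + 1024 + 4096 + 8192 + 16384 + 32768
= 63138


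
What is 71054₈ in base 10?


Positional values:
Position 0: 4 × 8^0 = 4
Position 1: 5 × 8^1 = 40
Position 2: 0 × 8^2 = 0
Position 3: 1 × 8^3 = 512
Position 4: 7 × 8^4 = 28672
Sum = 4 + 40 + 0 + 512 + 28672
= 29228


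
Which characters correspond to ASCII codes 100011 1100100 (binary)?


Codes (binary): 100011 1100100
Per-code ASCII lookup:
  100011 = 35  (special character) → '#'
  1100100 = 100  (range 97-122: lowercase, 100 - 97 = 3) → 'd'
= '#d'


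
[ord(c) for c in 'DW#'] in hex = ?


String: 'DW#'  (3 characters)
Per-character ASCII lookup:
  'D': uppercase starts at 65: 'D' = 65 + 3 = 68 → 0x44
  'W': uppercase starts at 65: 'W' = 65 + 22 = 87 → 0x57
  '#': special character: '#' = 35 → 0x23
= 0x44 0x57 0x23


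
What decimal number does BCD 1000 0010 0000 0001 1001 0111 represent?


Each 4-bit group → digit:
  1000 → 8
  0010 → 2
  0000 → 0
  0001 → 1
  1001 → 9
  0111 → 7
= 820197


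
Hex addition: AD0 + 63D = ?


Align and add column by column (LSB to MSB, each column mod 16 with carry):
  0AD0
+ 063D
  ----
  col 0: 0(0) + D(13) + 0 (carry in) = 13 → D(13), carry out 0
  col 1: D(13) + 3(3) + 0 (carry in) = 16 → 0(0), carry out 1
  col 2: A(10) + 6(6) + 1 (carry in) = 17 → 1(1), carry out 1
  col 3: 0(0) + 0(0) + 1 (carry in) = 1 → 1(1), carry out 0
Reading digits MSB→LSB: 110D
Strip leading zeros: 110D
= 0x110D


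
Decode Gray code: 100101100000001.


Gray code: 100101100000001
MSB stays the same: 1
Each subsequent bit = prev_binary XOR current_gray:
  B[1] = 1 XOR 0 = 1
  B[2] = 1 XOR 0 = 1
  B[3] = 1 XOR 1 = 0
  B[4] = 0 XOR 0 = 0
  B[5] = 0 XOR 1 = 1
  B[6] = 1 XOR 1 = 0
  B[7] = 0 XOR 0 = 0
  B[8] = 0 XOR 0 = 0
  B[9] = 0 XOR 0 = 0
  B[10] = 0 XOR 0 = 0
  B[11] = 0 XOR 0 = 0
  B[12] = 0 XOR 0 = 0
  B[13] = 0 XOR 0 = 0
  B[14] = 0 XOR 1 = 1
= 111001000000001 (29185 decimal)


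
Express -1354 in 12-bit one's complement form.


Original: 010101001010
Invert all bits:
  bit 0: 0 → 1
  bit 1: 1 → 0
  bit 2: 0 → 1
  bit 3: 1 → 0
  bit 4: 0 → 1
  bit 5: 1 → 0
  bit 6: 0 → 1
  bit 7: 0 → 1
  bit 8: 1 → 0
  bit 9: 0 → 1
  bit 10: 1 → 0
  bit 11: 0 → 1
= 101010110101


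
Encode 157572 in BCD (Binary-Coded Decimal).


Each digit → 4-bit binary:
  1 → 0001
  5 → 0101
  7 → 0111
  5 → 0101
  7 → 0111
  2 → 0010
= 0001 0101 0111 0101 0111 0010


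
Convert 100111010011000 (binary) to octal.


Group into 3-bit groups: 100111010011000
  100 = 4
  111 = 7
  010 = 2
  011 = 3
  000 = 0
= 0o47230


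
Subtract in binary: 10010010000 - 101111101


Align and subtract column by column (LSB to MSB, borrowing when needed):
  10010010000
- 00101111101
  -----------
  col 0: (0 - 0 borrow-in) - 1 → borrow from next column: (0+2) - 1 = 1, borrow out 1
  col 1: (0 - 1 borrow-in) - 0 → borrow from next column: (-1+2) - 0 = 1, borrow out 1
  col 2: (0 - 1 borrow-in) - 1 → borrow from next column: (-1+2) - 1 = 0, borrow out 1
  col 3: (0 - 1 borrow-in) - 1 → borrow from next column: (-1+2) - 1 = 0, borrow out 1
  col 4: (1 - 1 borrow-in) - 1 → borrow from next column: (0+2) - 1 = 1, borrow out 1
  col 5: (0 - 1 borrow-in) - 1 → borrow from next column: (-1+2) - 1 = 0, borrow out 1
  col 6: (0 - 1 borrow-in) - 1 → borrow from next column: (-1+2) - 1 = 0, borrow out 1
  col 7: (1 - 1 borrow-in) - 0 → 0 - 0 = 0, borrow out 0
  col 8: (0 - 0 borrow-in) - 1 → borrow from next column: (0+2) - 1 = 1, borrow out 1
  col 9: (0 - 1 borrow-in) - 0 → borrow from next column: (-1+2) - 0 = 1, borrow out 1
  col 10: (1 - 1 borrow-in) - 0 → 0 - 0 = 0, borrow out 0
Reading bits MSB→LSB: 01100010011
Strip leading zeros: 1100010011
= 1100010011


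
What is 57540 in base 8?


Divide by 8 repeatedly:
57540 ÷ 8 = 7192 remainder 4
7192 ÷ 8 = 899 remainder 0
899 ÷ 8 = 112 remainder 3
112 ÷ 8 = 14 remainder 0
14 ÷ 8 = 1 remainder 6
1 ÷ 8 = 0 remainder 1
Reading remainders bottom-up:
= 0o160304


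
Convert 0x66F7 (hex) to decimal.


Positional values:
Position 0: 7 × 16^0 = 7 × 1 = 7
Position 1: F × 16^1 = 15 × 16 = 240
Position 2: 6 × 16^2 = 6 × 256 = 1536
Position 3: 6 × 16^3 = 6 × 4096 = 24576
Sum = 7 + 240 + 1536 + 24576
= 26359


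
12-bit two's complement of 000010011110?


Original: 000010011110
Step 1 - Invert all bits: 111101100001
Step 2 - Add 1: 111101100001 + 1
= 111101100010 (represents -158)


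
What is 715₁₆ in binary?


Each hex digit → 4 binary bits:
  7 = 0111
  1 = 0001
  5 = 0101
Concatenate: 0111 0001 0101
= 011100010101


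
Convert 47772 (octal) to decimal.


Positional values:
Position 0: 2 × 8^0 = 2
Position 1: 7 × 8^1 = 56
Position 2: 7 × 8^2 = 448
Position 3: 7 × 8^3 = 3584
Position 4: 4 × 8^4 = 16384
Sum = 2 + 56 + 448 + 3584 + 16384
= 20474


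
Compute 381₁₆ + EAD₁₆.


Align and add column by column (LSB to MSB, each column mod 16 with carry):
  0381
+ 0EAD
  ----
  col 0: 1(1) + D(13) + 0 (carry in) = 14 → E(14), carry out 0
  col 1: 8(8) + A(10) + 0 (carry in) = 18 → 2(2), carry out 1
  col 2: 3(3) + E(14) + 1 (carry in) = 18 → 2(2), carry out 1
  col 3: 0(0) + 0(0) + 1 (carry in) = 1 → 1(1), carry out 0
Reading digits MSB→LSB: 122E
Strip leading zeros: 122E
= 0x122E


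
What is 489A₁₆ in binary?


Each hex digit → 4 binary bits:
  4 = 0100
  8 = 1000
  9 = 1001
  A = 1010
Concatenate: 0100 1000 1001 1010
= 0100100010011010


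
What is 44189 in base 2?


Divide by 2 repeatedly:
44189 ÷ 2 = 22094 remainder 1
22094 ÷ 2 = 11047 remainder 0
11047 ÷ 2 = 5523 remainder 1
5523 ÷ 2 = 2761 remainder 1
2761 ÷ 2 = 1380 remainder 1
1380 ÷ 2 = 690 remainder 0
690 ÷ 2 = 345 remainder 0
345 ÷ 2 = 172 remainder 1
172 ÷ 2 = 86 remainder 0
86 ÷ 2 = 43 remainder 0
43 ÷ 2 = 21 remainder 1
21 ÷ 2 = 10 remainder 1
10 ÷ 2 = 5 remainder 0
5 ÷ 2 = 2 remainder 1
2 ÷ 2 = 1 remainder 0
1 ÷ 2 = 0 remainder 1
Reading remainders bottom-up:
= 1010110010011101


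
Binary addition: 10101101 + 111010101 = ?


Align and add column by column (LSB to MSB, carry propagating):
  0010101101
+ 0111010101
  ----------
  col 0: 1 + 1 + 0 (carry in) = 2 → bit 0, carry out 1
  col 1: 0 + 0 + 1 (carry in) = 1 → bit 1, carry out 0
  col 2: 1 + 1 + 0 (carry in) = 2 → bit 0, carry out 1
  col 3: 1 + 0 + 1 (carry in) = 2 → bit 0, carry out 1
  col 4: 0 + 1 + 1 (carry in) = 2 → bit 0, carry out 1
  col 5: 1 + 0 + 1 (carry in) = 2 → bit 0, carry out 1
  col 6: 0 + 1 + 1 (carry in) = 2 → bit 0, carry out 1
  col 7: 1 + 1 + 1 (carry in) = 3 → bit 1, carry out 1
  col 8: 0 + 1 + 1 (carry in) = 2 → bit 0, carry out 1
  col 9: 0 + 0 + 1 (carry in) = 1 → bit 1, carry out 0
Reading bits MSB→LSB: 1010000010
Strip leading zeros: 1010000010
= 1010000010


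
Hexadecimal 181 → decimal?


Positional values:
Position 0: 1 × 16^0 = 1 × 1 = 1
Position 1: 8 × 16^1 = 8 × 16 = 128
Position 2: 1 × 16^2 = 1 × 256 = 256
Sum = 1 + 128 + 256
= 385


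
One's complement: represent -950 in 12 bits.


Original: 001110110110
Invert all bits:
  bit 0: 0 → 1
  bit 1: 0 → 1
  bit 2: 1 → 0
  bit 3: 1 → 0
  bit 4: 1 → 0
  bit 5: 0 → 1
  bit 6: 1 → 0
  bit 7: 1 → 0
  bit 8: 0 → 1
  bit 9: 1 → 0
  bit 10: 1 → 0
  bit 11: 0 → 1
= 110001001001


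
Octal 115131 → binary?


Each octal digit → 3 binary bits:
  1 = 001
  1 = 001
  5 = 101
  1 = 001
  3 = 011
  1 = 001
Concatenate: 001 001 101 001 011 001
= 001001101001011001


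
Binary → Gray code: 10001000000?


Binary: 10001000000
Gray code: G = B XOR (B >> 1)
B >> 1 = 01000100000
10001000000 XOR 01000100000:
  1 XOR 0 = 1
  0 XOR 1 = 1
  0 XOR 0 = 0
  0 XOR 0 = 0
  1 XOR 0 = 1
  0 XOR 1 = 1
  0 XOR 0 = 0
  0 XOR 0 = 0
  0 XOR 0 = 0
  0 XOR 0 = 0
  0 XOR 0 = 0
= 11001100000


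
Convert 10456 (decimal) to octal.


Divide by 8 repeatedly:
10456 ÷ 8 = 1307 remainder 0
1307 ÷ 8 = 163 remainder 3
163 ÷ 8 = 20 remainder 3
20 ÷ 8 = 2 remainder 4
2 ÷ 8 = 0 remainder 2
Reading remainders bottom-up:
= 0o24330


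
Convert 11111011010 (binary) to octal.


Group into 3-bit groups: 011111011010
  011 = 3
  111 = 7
  011 = 3
  010 = 2
= 0o3732


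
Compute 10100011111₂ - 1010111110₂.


Align and subtract column by column (LSB to MSB, borrowing when needed):
  10100011111
- 01010111110
  -----------
  col 0: (1 - 0 borrow-in) - 0 → 1 - 0 = 1, borrow out 0
  col 1: (1 - 0 borrow-in) - 1 → 1 - 1 = 0, borrow out 0
  col 2: (1 - 0 borrow-in) - 1 → 1 - 1 = 0, borrow out 0
  col 3: (1 - 0 borrow-in) - 1 → 1 - 1 = 0, borrow out 0
  col 4: (1 - 0 borrow-in) - 1 → 1 - 1 = 0, borrow out 0
  col 5: (0 - 0 borrow-in) - 1 → borrow from next column: (0+2) - 1 = 1, borrow out 1
  col 6: (0 - 1 borrow-in) - 0 → borrow from next column: (-1+2) - 0 = 1, borrow out 1
  col 7: (0 - 1 borrow-in) - 1 → borrow from next column: (-1+2) - 1 = 0, borrow out 1
  col 8: (1 - 1 borrow-in) - 0 → 0 - 0 = 0, borrow out 0
  col 9: (0 - 0 borrow-in) - 1 → borrow from next column: (0+2) - 1 = 1, borrow out 1
  col 10: (1 - 1 borrow-in) - 0 → 0 - 0 = 0, borrow out 0
Reading bits MSB→LSB: 01001100001
Strip leading zeros: 1001100001
= 1001100001


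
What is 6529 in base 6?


Divide by 6 repeatedly:
6529 ÷ 6 = 1088 remainder 1
1088 ÷ 6 = 181 remainder 2
181 ÷ 6 = 30 remainder 1
30 ÷ 6 = 5 remainder 0
5 ÷ 6 = 0 remainder 5
Reading remainders bottom-up:
= 50121


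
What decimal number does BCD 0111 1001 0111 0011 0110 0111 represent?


Each 4-bit group → digit:
  0111 → 7
  1001 → 9
  0111 → 7
  0011 → 3
  0110 → 6
  0111 → 7
= 797367


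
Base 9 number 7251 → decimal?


Positional values (base 9):
  1 × 9^0 = 1 × 1 = 1
  5 × 9^1 = 5 × 9 = 45
  2 × 9^2 = 2 × 81 = 162
  7 × 9^3 = 7 × 729 = 5103
Sum = 1 + 45 + 162 + 5103
= 5311


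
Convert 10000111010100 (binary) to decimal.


Positional values:
Bit 2: 1 × 2^2 = 4
Bit 4: 1 × 2^4 = 16
Bit 6: 1 × 2^6 = 64
Bit 7: 1 × 2^7 = 128
Bit 8: 1 × 2^8 = 256
Bit 13: 1 × 2^13 = 8192
Sum = 4 + 16 + 64 + 128 + 256 + 8192
= 8660


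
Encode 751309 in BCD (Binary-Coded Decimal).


Each digit → 4-bit binary:
  7 → 0111
  5 → 0101
  1 → 0001
  3 → 0011
  0 → 0000
  9 → 1001
= 0111 0101 0001 0011 0000 1001


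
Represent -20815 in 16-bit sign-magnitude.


Sign bit: 1 (negative)
Magnitude: 20815 = 101000101001111
= 1101000101001111


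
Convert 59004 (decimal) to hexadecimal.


Divide by 16 repeatedly:
59004 ÷ 16 = 3687 remainder 12 (C)
3687 ÷ 16 = 230 remainder 7 (7)
230 ÷ 16 = 14 remainder 6 (6)
14 ÷ 16 = 0 remainder 14 (E)
Reading remainders bottom-up:
= 0xE67C


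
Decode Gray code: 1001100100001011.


Gray code: 1001100100001011
MSB stays the same: 1
Each subsequent bit = prev_binary XOR current_gray:
  B[1] = 1 XOR 0 = 1
  B[2] = 1 XOR 0 = 1
  B[3] = 1 XOR 1 = 0
  B[4] = 0 XOR 1 = 1
  B[5] = 1 XOR 0 = 1
  B[6] = 1 XOR 0 = 1
  B[7] = 1 XOR 1 = 0
  B[8] = 0 XOR 0 = 0
  B[9] = 0 XOR 0 = 0
  B[10] = 0 XOR 0 = 0
  B[11] = 0 XOR 0 = 0
  B[12] = 0 XOR 1 = 1
  B[13] = 1 XOR 0 = 1
  B[14] = 1 XOR 1 = 0
  B[15] = 0 XOR 1 = 1
= 1110111000001101 (60941 decimal)


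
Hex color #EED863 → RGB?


Hex: #EED863
R = EE₁₆ = 238
G = D8₁₆ = 216
B = 63₁₆ = 99
= RGB(238, 216, 99)


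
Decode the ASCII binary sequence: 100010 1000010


Codes (binary): 100010 1000010
Per-code ASCII lookup:
  100010 = 34  (special character) → '"'
  1000010 = 66  (range 65-90: uppercase, 66 - 65 = 1) → 'B'
= '"B'


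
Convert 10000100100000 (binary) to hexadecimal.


Group into 4-bit nibbles: 0010000100100000
  0010 = 2
  0001 = 1
  0010 = 2
  0000 = 0
= 0x2120


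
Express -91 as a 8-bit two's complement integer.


Original: 01011011
Step 1 - Invert all bits: 10100100
Step 2 - Add 1: 10100100 + 1
= 10100101 (represents -91)


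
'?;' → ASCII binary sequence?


String: '?;'  (2 characters)
Per-character ASCII lookup:
  '?': special character: '?' = 63 → 111111
  ';': special character: ';' = 59 → 111011
= 111111 111011


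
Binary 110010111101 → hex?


Group into 4-bit nibbles: 110010111101
  1100 = C
  1011 = B
  1101 = D
= 0xCBD


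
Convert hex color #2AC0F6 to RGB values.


Hex: #2AC0F6
R = 2A₁₆ = 42
G = C0₁₆ = 192
B = F6₁₆ = 246
= RGB(42, 192, 246)


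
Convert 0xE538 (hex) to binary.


Each hex digit → 4 binary bits:
  E = 1110
  5 = 0101
  3 = 0011
  8 = 1000
Concatenate: 1110 0101 0011 1000
= 1110010100111000


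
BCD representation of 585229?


Each digit → 4-bit binary:
  5 → 0101
  8 → 1000
  5 → 0101
  2 → 0010
  2 → 0010
  9 → 1001
= 0101 1000 0101 0010 0010 1001


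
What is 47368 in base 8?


Divide by 8 repeatedly:
47368 ÷ 8 = 5921 remainder 0
5921 ÷ 8 = 740 remainder 1
740 ÷ 8 = 92 remainder 4
92 ÷ 8 = 11 remainder 4
11 ÷ 8 = 1 remainder 3
1 ÷ 8 = 0 remainder 1
Reading remainders bottom-up:
= 0o134410


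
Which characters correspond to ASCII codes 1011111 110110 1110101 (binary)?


Codes (binary): 1011111 110110 1110101
Per-code ASCII lookup:
  1011111 = 95  (special character) → '_'
  110110 = 54  (range 48-57: digits, 54 - 48 = 6) → '6'
  1110101 = 117  (range 97-122: lowercase, 117 - 97 = 20) → 'u'
= '_6u'


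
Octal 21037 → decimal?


Positional values:
Position 0: 7 × 8^0 = 7
Position 1: 3 × 8^1 = 24
Position 2: 0 × 8^2 = 0
Position 3: 1 × 8^3 = 512
Position 4: 2 × 8^4 = 8192
Sum = 7 + 24 + 0 + 512 + 8192
= 8735


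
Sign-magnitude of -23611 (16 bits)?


Sign bit: 1 (negative)
Magnitude: 23611 = 101110000111011
= 1101110000111011


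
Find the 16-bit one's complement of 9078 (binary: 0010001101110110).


Original: 0010001101110110
Invert all bits:
  bit 0: 0 → 1
  bit 1: 0 → 1
  bit 2: 1 → 0
  bit 3: 0 → 1
  bit 4: 0 → 1
  bit 5: 0 → 1
  bit 6: 1 → 0
  bit 7: 1 → 0
  bit 8: 0 → 1
  bit 9: 1 → 0
  bit 10: 1 → 0
  bit 11: 1 → 0
  bit 12: 0 → 1
  bit 13: 1 → 0
  bit 14: 1 → 0
  bit 15: 0 → 1
= 1101110010001001


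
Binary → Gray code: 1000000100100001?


Binary: 1000000100100001
Gray code: G = B XOR (B >> 1)
B >> 1 = 0100000010010000
1000000100100001 XOR 0100000010010000:
  1 XOR 0 = 1
  0 XOR 1 = 1
  0 XOR 0 = 0
  0 XOR 0 = 0
  0 XOR 0 = 0
  0 XOR 0 = 0
  0 XOR 0 = 0
  1 XOR 0 = 1
  0 XOR 1 = 1
  0 XOR 0 = 0
  1 XOR 0 = 1
  0 XOR 1 = 1
  0 XOR 0 = 0
  0 XOR 0 = 0
  0 XOR 0 = 0
  1 XOR 0 = 1
= 1100000110110001


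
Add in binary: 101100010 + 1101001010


Align and add column by column (LSB to MSB, carry propagating):
  00101100010
+ 01101001010
  -----------
  col 0: 0 + 0 + 0 (carry in) = 0 → bit 0, carry out 0
  col 1: 1 + 1 + 0 (carry in) = 2 → bit 0, carry out 1
  col 2: 0 + 0 + 1 (carry in) = 1 → bit 1, carry out 0
  col 3: 0 + 1 + 0 (carry in) = 1 → bit 1, carry out 0
  col 4: 0 + 0 + 0 (carry in) = 0 → bit 0, carry out 0
  col 5: 1 + 0 + 0 (carry in) = 1 → bit 1, carry out 0
  col 6: 1 + 1 + 0 (carry in) = 2 → bit 0, carry out 1
  col 7: 0 + 0 + 1 (carry in) = 1 → bit 1, carry out 0
  col 8: 1 + 1 + 0 (carry in) = 2 → bit 0, carry out 1
  col 9: 0 + 1 + 1 (carry in) = 2 → bit 0, carry out 1
  col 10: 0 + 0 + 1 (carry in) = 1 → bit 1, carry out 0
Reading bits MSB→LSB: 10010101100
Strip leading zeros: 10010101100
= 10010101100


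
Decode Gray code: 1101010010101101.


Gray code: 1101010010101101
MSB stays the same: 1
Each subsequent bit = prev_binary XOR current_gray:
  B[1] = 1 XOR 1 = 0
  B[2] = 0 XOR 0 = 0
  B[3] = 0 XOR 1 = 1
  B[4] = 1 XOR 0 = 1
  B[5] = 1 XOR 1 = 0
  B[6] = 0 XOR 0 = 0
  B[7] = 0 XOR 0 = 0
  B[8] = 0 XOR 1 = 1
  B[9] = 1 XOR 0 = 1
  B[10] = 1 XOR 1 = 0
  B[11] = 0 XOR 0 = 0
  B[12] = 0 XOR 1 = 1
  B[13] = 1 XOR 1 = 0
  B[14] = 0 XOR 0 = 0
  B[15] = 0 XOR 1 = 1
= 1001100011001001 (39113 decimal)


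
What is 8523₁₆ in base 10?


Positional values:
Position 0: 3 × 16^0 = 3 × 1 = 3
Position 1: 2 × 16^1 = 2 × 16 = 32
Position 2: 5 × 16^2 = 5 × 256 = 1280
Position 3: 8 × 16^3 = 8 × 4096 = 32768
Sum = 3 + 32 + 1280 + 32768
= 34083


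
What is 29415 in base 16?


Divide by 16 repeatedly:
29415 ÷ 16 = 1838 remainder 7 (7)
1838 ÷ 16 = 114 remainder 14 (E)
114 ÷ 16 = 7 remainder 2 (2)
7 ÷ 16 = 0 remainder 7 (7)
Reading remainders bottom-up:
= 0x72E7


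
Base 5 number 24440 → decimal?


Positional values (base 5):
  0 × 5^0 = 0 × 1 = 0
  4 × 5^1 = 4 × 5 = 20
  4 × 5^2 = 4 × 25 = 100
  4 × 5^3 = 4 × 125 = 500
  2 × 5^4 = 2 × 625 = 1250
Sum = 0 + 20 + 100 + 500 + 1250
= 1870


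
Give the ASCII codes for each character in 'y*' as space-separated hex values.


String: 'y*'  (2 characters)
Per-character ASCII lookup:
  'y': lowercase starts at 97: 'y' = 97 + 24 = 121 → 0x79
  '*': special character: '*' = 42 → 0x2A
= 0x79 0x2A


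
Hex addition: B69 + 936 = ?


Align and add column by column (LSB to MSB, each column mod 16 with carry):
  0B69
+ 0936
  ----
  col 0: 9(9) + 6(6) + 0 (carry in) = 15 → F(15), carry out 0
  col 1: 6(6) + 3(3) + 0 (carry in) = 9 → 9(9), carry out 0
  col 2: B(11) + 9(9) + 0 (carry in) = 20 → 4(4), carry out 1
  col 3: 0(0) + 0(0) + 1 (carry in) = 1 → 1(1), carry out 0
Reading digits MSB→LSB: 149F
Strip leading zeros: 149F
= 0x149F


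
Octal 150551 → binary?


Each octal digit → 3 binary bits:
  1 = 001
  5 = 101
  0 = 000
  5 = 101
  5 = 101
  1 = 001
Concatenate: 001 101 000 101 101 001
= 001101000101101001


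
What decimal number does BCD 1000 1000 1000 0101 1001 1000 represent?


Each 4-bit group → digit:
  1000 → 8
  1000 → 8
  1000 → 8
  0101 → 5
  1001 → 9
  1000 → 8
= 888598


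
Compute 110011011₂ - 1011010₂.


Align and subtract column by column (LSB to MSB, borrowing when needed):
  110011011
- 001011010
  ---------
  col 0: (1 - 0 borrow-in) - 0 → 1 - 0 = 1, borrow out 0
  col 1: (1 - 0 borrow-in) - 1 → 1 - 1 = 0, borrow out 0
  col 2: (0 - 0 borrow-in) - 0 → 0 - 0 = 0, borrow out 0
  col 3: (1 - 0 borrow-in) - 1 → 1 - 1 = 0, borrow out 0
  col 4: (1 - 0 borrow-in) - 1 → 1 - 1 = 0, borrow out 0
  col 5: (0 - 0 borrow-in) - 0 → 0 - 0 = 0, borrow out 0
  col 6: (0 - 0 borrow-in) - 1 → borrow from next column: (0+2) - 1 = 1, borrow out 1
  col 7: (1 - 1 borrow-in) - 0 → 0 - 0 = 0, borrow out 0
  col 8: (1 - 0 borrow-in) - 0 → 1 - 0 = 1, borrow out 0
Reading bits MSB→LSB: 101000001
Strip leading zeros: 101000001
= 101000001


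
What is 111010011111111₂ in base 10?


Positional values:
Bit 0: 1 × 2^0 = 1
Bit 1: 1 × 2^1 = 2
Bit 2: 1 × 2^2 = 4
Bit 3: 1 × 2^3 = 8
Bit 4: 1 × 2^4 = 16
Bit 5: 1 × 2^5 = 32
Bit 6: 1 × 2^6 = 64
Bit 7: 1 × 2^7 = 128
Bit 10: 1 × 2^10 = 1024
Bit 12: 1 × 2^12 = 4096
Bit 13: 1 × 2^13 = 8192
Bit 14: 1 × 2^14 = 16384
Sum = 1 + 2 + 4 + 8 + 16 + 32 + 64 + 128 + 1024 + 4096 + 8192 + 16384
= 29951


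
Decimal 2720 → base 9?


Divide by 9 repeatedly:
2720 ÷ 9 = 302 remainder 2
302 ÷ 9 = 33 remainder 5
33 ÷ 9 = 3 remainder 6
3 ÷ 9 = 0 remainder 3
Reading remainders bottom-up:
= 3652


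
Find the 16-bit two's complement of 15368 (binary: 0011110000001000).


Original: 0011110000001000
Step 1 - Invert all bits: 1100001111110111
Step 2 - Add 1: 1100001111110111 + 1
= 1100001111111000 (represents -15368)


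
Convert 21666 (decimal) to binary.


Divide by 2 repeatedly:
21666 ÷ 2 = 10833 remainder 0
10833 ÷ 2 = 5416 remainder 1
5416 ÷ 2 = 2708 remainder 0
2708 ÷ 2 = 1354 remainder 0
1354 ÷ 2 = 677 remainder 0
677 ÷ 2 = 338 remainder 1
338 ÷ 2 = 169 remainder 0
169 ÷ 2 = 84 remainder 1
84 ÷ 2 = 42 remainder 0
42 ÷ 2 = 21 remainder 0
21 ÷ 2 = 10 remainder 1
10 ÷ 2 = 5 remainder 0
5 ÷ 2 = 2 remainder 1
2 ÷ 2 = 1 remainder 0
1 ÷ 2 = 0 remainder 1
Reading remainders bottom-up:
= 101010010100010


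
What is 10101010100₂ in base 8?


Group into 3-bit groups: 010101010100
  010 = 2
  101 = 5
  010 = 2
  100 = 4
= 0o2524


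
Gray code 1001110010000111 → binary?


Gray code: 1001110010000111
MSB stays the same: 1
Each subsequent bit = prev_binary XOR current_gray:
  B[1] = 1 XOR 0 = 1
  B[2] = 1 XOR 0 = 1
  B[3] = 1 XOR 1 = 0
  B[4] = 0 XOR 1 = 1
  B[5] = 1 XOR 1 = 0
  B[6] = 0 XOR 0 = 0
  B[7] = 0 XOR 0 = 0
  B[8] = 0 XOR 1 = 1
  B[9] = 1 XOR 0 = 1
  B[10] = 1 XOR 0 = 1
  B[11] = 1 XOR 0 = 1
  B[12] = 1 XOR 0 = 1
  B[13] = 1 XOR 1 = 0
  B[14] = 0 XOR 1 = 1
  B[15] = 1 XOR 1 = 0
= 1110100011111010 (59642 decimal)


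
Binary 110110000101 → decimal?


Positional values:
Bit 0: 1 × 2^0 = 1
Bit 2: 1 × 2^2 = 4
Bit 7: 1 × 2^7 = 128
Bit 8: 1 × 2^8 = 256
Bit 10: 1 × 2^10 = 1024
Bit 11: 1 × 2^11 = 2048
Sum = 1 + 4 + 128 + 256 + 1024 + 2048
= 3461


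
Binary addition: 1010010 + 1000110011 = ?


Align and add column by column (LSB to MSB, carry propagating):
  00001010010
+ 01000110011
  -----------
  col 0: 0 + 1 + 0 (carry in) = 1 → bit 1, carry out 0
  col 1: 1 + 1 + 0 (carry in) = 2 → bit 0, carry out 1
  col 2: 0 + 0 + 1 (carry in) = 1 → bit 1, carry out 0
  col 3: 0 + 0 + 0 (carry in) = 0 → bit 0, carry out 0
  col 4: 1 + 1 + 0 (carry in) = 2 → bit 0, carry out 1
  col 5: 0 + 1 + 1 (carry in) = 2 → bit 0, carry out 1
  col 6: 1 + 0 + 1 (carry in) = 2 → bit 0, carry out 1
  col 7: 0 + 0 + 1 (carry in) = 1 → bit 1, carry out 0
  col 8: 0 + 0 + 0 (carry in) = 0 → bit 0, carry out 0
  col 9: 0 + 1 + 0 (carry in) = 1 → bit 1, carry out 0
  col 10: 0 + 0 + 0 (carry in) = 0 → bit 0, carry out 0
Reading bits MSB→LSB: 01010000101
Strip leading zeros: 1010000101
= 1010000101


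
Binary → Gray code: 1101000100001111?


Binary: 1101000100001111
Gray code: G = B XOR (B >> 1)
B >> 1 = 0110100010000111
1101000100001111 XOR 0110100010000111:
  1 XOR 0 = 1
  1 XOR 1 = 0
  0 XOR 1 = 1
  1 XOR 0 = 1
  0 XOR 1 = 1
  0 XOR 0 = 0
  0 XOR 0 = 0
  1 XOR 0 = 1
  0 XOR 1 = 1
  0 XOR 0 = 0
  0 XOR 0 = 0
  0 XOR 0 = 0
  1 XOR 0 = 1
  1 XOR 1 = 0
  1 XOR 1 = 0
  1 XOR 1 = 0
= 1011100110001000


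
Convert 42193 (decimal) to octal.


Divide by 8 repeatedly:
42193 ÷ 8 = 5274 remainder 1
5274 ÷ 8 = 659 remainder 2
659 ÷ 8 = 82 remainder 3
82 ÷ 8 = 10 remainder 2
10 ÷ 8 = 1 remainder 2
1 ÷ 8 = 0 remainder 1
Reading remainders bottom-up:
= 0o122321


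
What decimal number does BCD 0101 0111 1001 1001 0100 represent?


Each 4-bit group → digit:
  0101 → 5
  0111 → 7
  1001 → 9
  1001 → 9
  0100 → 4
= 57994


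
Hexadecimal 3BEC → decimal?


Positional values:
Position 0: C × 16^0 = 12 × 1 = 12
Position 1: E × 16^1 = 14 × 16 = 224
Position 2: B × 16^2 = 11 × 256 = 2816
Position 3: 3 × 16^3 = 3 × 4096 = 12288
Sum = 12 + 224 + 2816 + 12288
= 15340


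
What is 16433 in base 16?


Divide by 16 repeatedly:
16433 ÷ 16 = 1027 remainder 1 (1)
1027 ÷ 16 = 64 remainder 3 (3)
64 ÷ 16 = 4 remainder 0 (0)
4 ÷ 16 = 0 remainder 4 (4)
Reading remainders bottom-up:
= 0x4031


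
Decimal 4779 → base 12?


Divide by 12 repeatedly:
4779 ÷ 12 = 398 remainder 3
398 ÷ 12 = 33 remainder 2
33 ÷ 12 = 2 remainder 9
2 ÷ 12 = 0 remainder 2
Reading remainders bottom-up:
= 2923
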